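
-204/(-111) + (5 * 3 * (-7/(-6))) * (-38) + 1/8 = -196259/296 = -663.04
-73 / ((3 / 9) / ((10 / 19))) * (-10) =1152.63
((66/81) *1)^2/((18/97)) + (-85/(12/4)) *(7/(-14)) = 232843/13122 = 17.74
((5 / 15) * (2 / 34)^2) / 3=1 / 2601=0.00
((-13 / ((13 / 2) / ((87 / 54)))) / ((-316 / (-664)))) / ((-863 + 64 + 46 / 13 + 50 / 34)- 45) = 0.01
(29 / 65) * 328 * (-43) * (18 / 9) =-12585.11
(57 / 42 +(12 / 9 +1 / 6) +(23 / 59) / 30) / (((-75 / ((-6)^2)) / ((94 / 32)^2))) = -78554249 / 6608000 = -11.89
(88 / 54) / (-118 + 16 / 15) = -110 / 7893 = -0.01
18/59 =0.31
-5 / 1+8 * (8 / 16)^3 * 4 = -1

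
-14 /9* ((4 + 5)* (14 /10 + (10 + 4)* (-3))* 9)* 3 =76734 /5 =15346.80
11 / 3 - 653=-1948 / 3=-649.33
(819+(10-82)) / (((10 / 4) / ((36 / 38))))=26892 / 95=283.07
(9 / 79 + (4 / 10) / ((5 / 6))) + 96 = 190773 / 1975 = 96.59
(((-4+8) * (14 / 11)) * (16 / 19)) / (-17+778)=896 / 159049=0.01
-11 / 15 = -0.73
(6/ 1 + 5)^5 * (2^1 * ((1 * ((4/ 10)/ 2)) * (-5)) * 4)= -1288408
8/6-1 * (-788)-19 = 2311/3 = 770.33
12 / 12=1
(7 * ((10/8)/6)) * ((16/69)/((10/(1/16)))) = 7/3312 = 0.00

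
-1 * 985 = -985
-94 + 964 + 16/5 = 4366/5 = 873.20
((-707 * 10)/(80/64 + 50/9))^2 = 52881984/49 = 1079224.16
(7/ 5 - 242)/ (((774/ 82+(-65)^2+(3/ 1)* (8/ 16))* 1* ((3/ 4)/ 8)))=-1052224/ 1736735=-0.61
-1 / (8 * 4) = -1 / 32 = -0.03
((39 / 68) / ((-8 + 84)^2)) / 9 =13 / 1178304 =0.00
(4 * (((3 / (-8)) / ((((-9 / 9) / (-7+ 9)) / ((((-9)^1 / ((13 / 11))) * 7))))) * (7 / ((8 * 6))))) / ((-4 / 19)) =92169 / 832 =110.78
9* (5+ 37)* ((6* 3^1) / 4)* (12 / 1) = 20412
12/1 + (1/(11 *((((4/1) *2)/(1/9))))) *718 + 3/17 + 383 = 2666431/6732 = 396.08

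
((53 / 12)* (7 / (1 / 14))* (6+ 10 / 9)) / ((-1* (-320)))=2597 / 270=9.62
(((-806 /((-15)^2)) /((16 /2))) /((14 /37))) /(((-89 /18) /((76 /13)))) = 21793 /15575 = 1.40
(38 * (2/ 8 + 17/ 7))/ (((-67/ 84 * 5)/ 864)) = -1477440/ 67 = -22051.34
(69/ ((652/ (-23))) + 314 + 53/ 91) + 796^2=37612224899/ 59332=633928.15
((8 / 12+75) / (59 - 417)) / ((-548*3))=227 / 1765656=0.00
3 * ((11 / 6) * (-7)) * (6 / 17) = -231 / 17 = -13.59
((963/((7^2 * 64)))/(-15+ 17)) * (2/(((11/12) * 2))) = 2889/17248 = 0.17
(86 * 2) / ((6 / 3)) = 86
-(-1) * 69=69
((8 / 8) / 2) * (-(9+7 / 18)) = -4.69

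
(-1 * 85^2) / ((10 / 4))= -2890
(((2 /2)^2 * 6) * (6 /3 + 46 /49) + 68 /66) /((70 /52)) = 784628 /56595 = 13.86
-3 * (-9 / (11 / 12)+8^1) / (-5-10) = -4 / 11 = -0.36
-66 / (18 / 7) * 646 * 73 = -1210388.67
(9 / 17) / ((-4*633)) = -3 / 14348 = -0.00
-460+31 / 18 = -8249 / 18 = -458.28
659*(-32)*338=-7127744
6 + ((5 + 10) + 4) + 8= 33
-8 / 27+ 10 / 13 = 166 / 351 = 0.47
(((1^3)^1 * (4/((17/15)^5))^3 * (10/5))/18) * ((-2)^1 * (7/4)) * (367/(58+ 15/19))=-75996581985351562500000/3197326548536464240781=-23.77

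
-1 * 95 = -95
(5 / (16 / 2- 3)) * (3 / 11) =3 / 11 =0.27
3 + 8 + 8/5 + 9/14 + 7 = 1417/70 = 20.24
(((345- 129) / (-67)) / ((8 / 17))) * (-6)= 2754 / 67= 41.10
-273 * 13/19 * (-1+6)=-17745/19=-933.95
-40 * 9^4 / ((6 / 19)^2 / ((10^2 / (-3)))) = 87723000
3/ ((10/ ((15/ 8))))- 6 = -87/ 16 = -5.44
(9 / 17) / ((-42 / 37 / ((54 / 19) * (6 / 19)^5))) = -0.00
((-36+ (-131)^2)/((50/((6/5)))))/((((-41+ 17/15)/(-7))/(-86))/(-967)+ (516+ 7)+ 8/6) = 1794428055/2289242254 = 0.78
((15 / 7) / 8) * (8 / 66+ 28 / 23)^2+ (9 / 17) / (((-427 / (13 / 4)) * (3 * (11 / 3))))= 2674081211 / 5575695972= 0.48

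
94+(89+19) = 202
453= 453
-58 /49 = -1.18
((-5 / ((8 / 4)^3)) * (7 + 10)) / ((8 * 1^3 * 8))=-85 / 512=-0.17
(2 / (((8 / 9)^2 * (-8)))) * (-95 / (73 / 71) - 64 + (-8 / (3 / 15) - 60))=1516077 / 18688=81.13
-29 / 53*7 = -203 / 53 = -3.83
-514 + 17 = -497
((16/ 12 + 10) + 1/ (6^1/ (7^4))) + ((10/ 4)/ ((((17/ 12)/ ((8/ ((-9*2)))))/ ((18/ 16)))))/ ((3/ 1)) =13981/ 34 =411.21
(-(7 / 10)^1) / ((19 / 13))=-91 / 190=-0.48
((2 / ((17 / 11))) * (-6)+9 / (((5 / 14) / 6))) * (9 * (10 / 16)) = 13716 / 17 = 806.82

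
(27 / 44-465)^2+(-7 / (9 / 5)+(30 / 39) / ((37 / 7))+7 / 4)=215652.70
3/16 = 0.19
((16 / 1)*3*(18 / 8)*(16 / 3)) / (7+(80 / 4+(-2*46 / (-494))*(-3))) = 47424 / 2177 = 21.78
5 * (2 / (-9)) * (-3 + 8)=-5.56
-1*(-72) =72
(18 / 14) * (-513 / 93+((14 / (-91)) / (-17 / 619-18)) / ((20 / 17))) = -2229645213 / 314795390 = -7.08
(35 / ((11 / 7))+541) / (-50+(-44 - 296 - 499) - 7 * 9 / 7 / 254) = -1573784 / 2483965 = -0.63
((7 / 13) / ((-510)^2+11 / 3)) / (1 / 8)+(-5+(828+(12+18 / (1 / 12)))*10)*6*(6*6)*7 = 23127200754864 / 1449149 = 15959160.00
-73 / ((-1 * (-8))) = -73 / 8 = -9.12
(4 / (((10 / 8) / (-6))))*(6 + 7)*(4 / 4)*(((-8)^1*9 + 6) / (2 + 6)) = 10296 / 5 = 2059.20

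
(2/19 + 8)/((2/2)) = 154/19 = 8.11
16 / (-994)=-8 / 497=-0.02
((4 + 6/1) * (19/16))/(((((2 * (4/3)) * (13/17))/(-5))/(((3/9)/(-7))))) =8075/5824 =1.39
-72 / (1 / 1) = -72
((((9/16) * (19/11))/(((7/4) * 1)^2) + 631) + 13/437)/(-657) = -16523263/17194639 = -0.96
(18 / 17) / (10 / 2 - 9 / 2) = 36 / 17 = 2.12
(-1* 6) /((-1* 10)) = 3 /5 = 0.60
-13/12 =-1.08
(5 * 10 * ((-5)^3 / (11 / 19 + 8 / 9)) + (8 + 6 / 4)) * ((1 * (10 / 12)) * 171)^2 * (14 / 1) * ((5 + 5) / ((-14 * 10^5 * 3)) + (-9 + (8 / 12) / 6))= 8623060288947673 / 803200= 10735881833.85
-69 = -69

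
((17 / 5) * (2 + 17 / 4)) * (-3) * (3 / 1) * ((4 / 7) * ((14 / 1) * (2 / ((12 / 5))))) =-1275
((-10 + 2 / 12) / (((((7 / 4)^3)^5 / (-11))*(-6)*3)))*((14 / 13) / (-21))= 348429221888 / 4999182269969979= 0.00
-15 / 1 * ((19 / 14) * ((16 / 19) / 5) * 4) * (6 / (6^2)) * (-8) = 128 / 7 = 18.29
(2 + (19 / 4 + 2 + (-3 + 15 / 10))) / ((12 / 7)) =203 / 48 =4.23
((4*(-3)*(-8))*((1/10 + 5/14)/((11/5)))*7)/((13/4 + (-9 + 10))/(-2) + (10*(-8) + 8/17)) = -1.71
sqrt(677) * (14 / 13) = 14 * sqrt(677) / 13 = 28.02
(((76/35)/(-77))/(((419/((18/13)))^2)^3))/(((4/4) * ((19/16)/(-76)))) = 165435457536/70388712449721923139537655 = 0.00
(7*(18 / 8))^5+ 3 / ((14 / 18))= 6947083449 / 7168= 969180.17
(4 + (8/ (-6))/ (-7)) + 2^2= 172/ 21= 8.19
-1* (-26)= 26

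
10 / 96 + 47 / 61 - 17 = -47215 / 2928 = -16.13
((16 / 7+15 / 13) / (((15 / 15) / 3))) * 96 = 90144 / 91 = 990.59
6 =6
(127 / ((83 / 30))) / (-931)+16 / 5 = 3.15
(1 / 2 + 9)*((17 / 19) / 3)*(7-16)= -51 / 2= -25.50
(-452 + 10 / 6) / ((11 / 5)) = -6755 / 33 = -204.70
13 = 13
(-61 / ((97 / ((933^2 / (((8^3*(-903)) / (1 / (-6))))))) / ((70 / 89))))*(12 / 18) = -29499905 / 285096192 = -0.10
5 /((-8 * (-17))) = 5 /136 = 0.04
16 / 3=5.33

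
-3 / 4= -0.75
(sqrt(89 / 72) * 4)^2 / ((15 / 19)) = 3382 / 135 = 25.05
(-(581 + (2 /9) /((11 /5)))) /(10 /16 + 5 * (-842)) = 460232 /3333825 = 0.14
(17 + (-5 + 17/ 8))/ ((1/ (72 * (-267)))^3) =-100350543708864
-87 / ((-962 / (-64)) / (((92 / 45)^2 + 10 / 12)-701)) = 1307898608 / 324675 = 4028.33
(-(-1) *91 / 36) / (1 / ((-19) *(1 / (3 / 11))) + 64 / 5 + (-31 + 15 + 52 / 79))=-7512505 / 7596756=-0.99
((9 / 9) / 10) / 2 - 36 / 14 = -2.52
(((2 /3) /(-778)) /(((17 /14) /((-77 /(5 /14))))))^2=227768464 /9839648025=0.02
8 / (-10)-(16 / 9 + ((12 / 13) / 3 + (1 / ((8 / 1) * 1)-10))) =32711 / 4680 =6.99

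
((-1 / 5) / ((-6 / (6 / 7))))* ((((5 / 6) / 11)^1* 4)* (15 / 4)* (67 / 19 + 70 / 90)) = 1840 / 13167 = 0.14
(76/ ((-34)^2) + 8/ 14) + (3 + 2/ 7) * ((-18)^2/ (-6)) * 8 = -2870215/ 2023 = -1418.79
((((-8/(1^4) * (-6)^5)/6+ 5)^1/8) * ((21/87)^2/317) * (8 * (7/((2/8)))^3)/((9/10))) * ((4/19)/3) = 446307868160/136764261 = 3263.34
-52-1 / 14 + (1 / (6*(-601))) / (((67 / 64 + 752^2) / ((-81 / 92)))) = -364708844521317 / 7004010731606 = -52.07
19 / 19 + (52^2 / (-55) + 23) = -1384 / 55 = -25.16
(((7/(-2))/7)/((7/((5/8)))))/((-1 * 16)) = 0.00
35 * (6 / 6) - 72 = -37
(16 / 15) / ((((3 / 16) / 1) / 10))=512 / 9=56.89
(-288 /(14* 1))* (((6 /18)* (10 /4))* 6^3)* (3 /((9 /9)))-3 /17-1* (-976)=-1205797 /119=-10132.75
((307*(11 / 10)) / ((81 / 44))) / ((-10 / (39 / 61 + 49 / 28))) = -21656701 / 494100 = -43.83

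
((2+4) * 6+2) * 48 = 1824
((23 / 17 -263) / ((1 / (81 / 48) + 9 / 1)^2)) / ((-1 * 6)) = 540432 / 1140377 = 0.47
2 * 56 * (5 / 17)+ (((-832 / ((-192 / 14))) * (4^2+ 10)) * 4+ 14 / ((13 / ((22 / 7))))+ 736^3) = 398694601.66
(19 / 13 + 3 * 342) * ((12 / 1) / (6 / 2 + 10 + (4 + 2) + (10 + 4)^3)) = 53428 / 11973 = 4.46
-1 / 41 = -0.02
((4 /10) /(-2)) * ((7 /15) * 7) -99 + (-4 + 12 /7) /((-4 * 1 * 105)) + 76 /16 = -1394999 /14700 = -94.90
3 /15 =1 /5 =0.20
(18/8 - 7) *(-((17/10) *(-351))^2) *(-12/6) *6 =-2029490073/100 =-20294900.73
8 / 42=4 / 21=0.19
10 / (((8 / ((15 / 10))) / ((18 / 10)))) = 27 / 8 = 3.38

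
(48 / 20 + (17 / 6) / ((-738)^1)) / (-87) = -53051 / 1926180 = -0.03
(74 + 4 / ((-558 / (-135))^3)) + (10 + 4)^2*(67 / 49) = 20380419 / 59582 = 342.06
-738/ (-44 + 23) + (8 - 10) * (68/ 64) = 1849/ 56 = 33.02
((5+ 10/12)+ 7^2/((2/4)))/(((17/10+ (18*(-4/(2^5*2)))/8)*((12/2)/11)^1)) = 548240/4491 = 122.08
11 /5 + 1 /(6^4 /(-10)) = 7103 /3240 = 2.19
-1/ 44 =-0.02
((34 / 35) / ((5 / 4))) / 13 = 136 / 2275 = 0.06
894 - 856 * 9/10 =618/5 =123.60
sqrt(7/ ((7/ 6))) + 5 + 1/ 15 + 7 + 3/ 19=sqrt(6) + 3484/ 285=14.67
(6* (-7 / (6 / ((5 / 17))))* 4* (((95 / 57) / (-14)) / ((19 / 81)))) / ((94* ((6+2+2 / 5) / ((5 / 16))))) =5625 / 3400544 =0.00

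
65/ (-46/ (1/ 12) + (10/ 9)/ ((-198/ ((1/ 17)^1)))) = -0.12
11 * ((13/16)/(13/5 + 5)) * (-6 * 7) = -15015/304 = -49.39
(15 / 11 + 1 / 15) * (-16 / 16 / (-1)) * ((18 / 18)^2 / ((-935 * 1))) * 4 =-0.01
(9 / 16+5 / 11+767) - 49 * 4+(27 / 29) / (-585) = 189771847 / 331760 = 572.02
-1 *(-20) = 20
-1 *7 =-7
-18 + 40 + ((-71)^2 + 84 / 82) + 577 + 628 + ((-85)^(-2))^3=96938740001093791 / 15463130140625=6269.02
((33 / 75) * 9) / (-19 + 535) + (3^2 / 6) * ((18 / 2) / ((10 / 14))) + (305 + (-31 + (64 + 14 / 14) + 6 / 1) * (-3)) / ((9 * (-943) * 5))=689859461 / 36494100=18.90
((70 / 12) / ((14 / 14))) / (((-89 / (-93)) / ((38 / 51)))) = 20615 / 4539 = 4.54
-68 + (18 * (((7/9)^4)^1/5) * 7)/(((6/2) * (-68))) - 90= -58759627/371790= -158.05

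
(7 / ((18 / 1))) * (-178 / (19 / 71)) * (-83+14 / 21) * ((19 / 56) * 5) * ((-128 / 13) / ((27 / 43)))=-413009840 / 729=-566542.99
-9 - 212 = -221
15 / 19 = 0.79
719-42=677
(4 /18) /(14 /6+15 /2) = 4 /177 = 0.02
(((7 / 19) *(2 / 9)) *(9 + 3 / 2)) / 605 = 49 / 34485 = 0.00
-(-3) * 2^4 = 48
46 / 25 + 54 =1396 / 25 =55.84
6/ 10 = 3/ 5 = 0.60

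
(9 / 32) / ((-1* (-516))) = 3 / 5504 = 0.00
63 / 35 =9 / 5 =1.80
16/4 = 4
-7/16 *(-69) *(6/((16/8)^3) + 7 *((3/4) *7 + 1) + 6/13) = 564627/416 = 1357.28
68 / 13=5.23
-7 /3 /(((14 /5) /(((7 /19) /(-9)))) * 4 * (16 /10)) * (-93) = -5425 /10944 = -0.50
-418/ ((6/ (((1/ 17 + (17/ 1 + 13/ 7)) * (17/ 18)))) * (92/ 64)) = -3763672/ 4347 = -865.81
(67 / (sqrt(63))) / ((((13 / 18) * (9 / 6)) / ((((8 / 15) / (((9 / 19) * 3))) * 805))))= 936928 * sqrt(7) / 1053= 2354.11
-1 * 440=-440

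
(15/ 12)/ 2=0.62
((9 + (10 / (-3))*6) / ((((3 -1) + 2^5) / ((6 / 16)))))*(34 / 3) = -11 / 8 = -1.38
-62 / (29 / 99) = -6138 / 29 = -211.66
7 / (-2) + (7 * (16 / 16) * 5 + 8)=79 / 2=39.50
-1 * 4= -4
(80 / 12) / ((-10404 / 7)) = -35 / 7803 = -0.00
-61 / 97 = -0.63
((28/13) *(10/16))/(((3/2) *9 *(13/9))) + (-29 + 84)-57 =-1.93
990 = 990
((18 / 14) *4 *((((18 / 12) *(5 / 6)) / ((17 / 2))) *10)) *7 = 900 / 17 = 52.94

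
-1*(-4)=4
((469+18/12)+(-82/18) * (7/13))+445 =213653/234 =913.05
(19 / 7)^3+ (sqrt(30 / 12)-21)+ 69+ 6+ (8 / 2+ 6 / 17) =sqrt(10) / 2+ 456859 / 5831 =79.93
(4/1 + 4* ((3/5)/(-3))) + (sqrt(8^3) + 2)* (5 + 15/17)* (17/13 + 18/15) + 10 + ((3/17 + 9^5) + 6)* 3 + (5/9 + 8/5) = 52160* sqrt(2)/221 + 1762357301/9945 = 177544.17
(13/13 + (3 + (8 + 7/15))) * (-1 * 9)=-112.20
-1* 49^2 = -2401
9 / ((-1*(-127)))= 9 / 127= 0.07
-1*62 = -62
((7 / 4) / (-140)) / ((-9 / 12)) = 1 / 60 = 0.02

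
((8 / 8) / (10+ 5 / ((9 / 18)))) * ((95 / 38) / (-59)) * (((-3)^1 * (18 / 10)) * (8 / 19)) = 27 / 5605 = 0.00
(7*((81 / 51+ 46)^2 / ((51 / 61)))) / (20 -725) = -279463387 / 10390995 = -26.89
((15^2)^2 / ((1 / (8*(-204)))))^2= 6826064400000000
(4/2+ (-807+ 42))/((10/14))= -5341/5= -1068.20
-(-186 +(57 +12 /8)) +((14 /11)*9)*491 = 126537 /22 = 5751.68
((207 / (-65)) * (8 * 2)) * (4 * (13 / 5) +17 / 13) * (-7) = 17643024 / 4225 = 4175.86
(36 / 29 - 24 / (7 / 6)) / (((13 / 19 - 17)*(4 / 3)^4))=1509759 / 4027520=0.37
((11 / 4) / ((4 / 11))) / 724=121 / 11584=0.01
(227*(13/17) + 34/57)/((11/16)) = 2700560/10659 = 253.36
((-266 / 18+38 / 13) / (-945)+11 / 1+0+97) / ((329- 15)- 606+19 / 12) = -47769628 / 128439675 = -0.37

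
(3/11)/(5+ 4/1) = 1/33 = 0.03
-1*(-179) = 179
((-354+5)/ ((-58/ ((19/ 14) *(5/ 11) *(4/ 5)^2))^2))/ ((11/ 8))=-16126592/ 1371229475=-0.01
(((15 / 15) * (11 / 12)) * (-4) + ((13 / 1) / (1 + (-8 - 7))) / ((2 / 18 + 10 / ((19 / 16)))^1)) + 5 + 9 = 626537 / 61278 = 10.22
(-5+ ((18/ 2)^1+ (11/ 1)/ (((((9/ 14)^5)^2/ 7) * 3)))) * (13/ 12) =72521961999383/ 31381059609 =2311.01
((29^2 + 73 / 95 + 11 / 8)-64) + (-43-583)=116389 / 760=153.14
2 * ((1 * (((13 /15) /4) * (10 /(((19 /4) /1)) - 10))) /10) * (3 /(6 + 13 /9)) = -351 /2546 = -0.14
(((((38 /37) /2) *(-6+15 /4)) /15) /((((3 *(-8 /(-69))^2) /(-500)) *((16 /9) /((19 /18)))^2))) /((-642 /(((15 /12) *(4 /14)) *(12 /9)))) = -453551375 /1816199168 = -0.25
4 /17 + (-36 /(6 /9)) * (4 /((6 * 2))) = -302 /17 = -17.76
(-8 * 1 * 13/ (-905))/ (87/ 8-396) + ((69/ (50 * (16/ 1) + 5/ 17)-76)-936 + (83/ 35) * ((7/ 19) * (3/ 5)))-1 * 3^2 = -18857927243849/ 18481100025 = -1020.39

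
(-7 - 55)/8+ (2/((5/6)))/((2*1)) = -131/20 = -6.55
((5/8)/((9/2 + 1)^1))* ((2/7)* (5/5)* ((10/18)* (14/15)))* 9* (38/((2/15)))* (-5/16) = -2375/176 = -13.49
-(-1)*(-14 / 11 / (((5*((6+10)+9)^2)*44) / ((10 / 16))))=-0.00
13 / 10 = 1.30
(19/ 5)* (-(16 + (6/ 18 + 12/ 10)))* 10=-9994/ 15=-666.27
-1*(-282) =282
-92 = -92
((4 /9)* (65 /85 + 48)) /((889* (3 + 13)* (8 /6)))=829 /725424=0.00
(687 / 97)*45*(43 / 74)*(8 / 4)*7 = 9305415 / 3589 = 2592.76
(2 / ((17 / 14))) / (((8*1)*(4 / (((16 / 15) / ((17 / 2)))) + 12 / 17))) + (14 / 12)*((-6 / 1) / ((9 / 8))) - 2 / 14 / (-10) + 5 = -159731 / 132930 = -1.20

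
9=9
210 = 210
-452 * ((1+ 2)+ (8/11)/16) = -15142/11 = -1376.55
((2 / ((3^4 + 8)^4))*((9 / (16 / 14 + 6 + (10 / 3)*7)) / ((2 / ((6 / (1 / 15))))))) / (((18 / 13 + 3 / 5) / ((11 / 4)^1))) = 405405 / 690666588928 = 0.00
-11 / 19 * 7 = -77 / 19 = -4.05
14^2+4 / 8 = 196.50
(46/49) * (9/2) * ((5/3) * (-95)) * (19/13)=-622725/637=-977.59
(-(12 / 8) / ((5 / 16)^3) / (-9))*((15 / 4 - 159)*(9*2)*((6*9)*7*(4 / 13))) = -2884460544 / 1625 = -1775052.64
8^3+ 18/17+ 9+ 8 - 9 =521.06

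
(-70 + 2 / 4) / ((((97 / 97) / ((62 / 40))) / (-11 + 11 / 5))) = 47399 / 50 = 947.98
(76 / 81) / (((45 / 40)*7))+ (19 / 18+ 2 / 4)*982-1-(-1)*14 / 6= 1529.01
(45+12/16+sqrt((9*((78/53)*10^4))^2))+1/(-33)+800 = 932556655/6996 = 133298.55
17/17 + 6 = 7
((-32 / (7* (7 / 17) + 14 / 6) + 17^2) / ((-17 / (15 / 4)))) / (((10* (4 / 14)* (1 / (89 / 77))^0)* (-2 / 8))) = 6639 / 76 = 87.36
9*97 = 873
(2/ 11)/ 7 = 2/ 77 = 0.03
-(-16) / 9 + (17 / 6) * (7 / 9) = 215 / 54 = 3.98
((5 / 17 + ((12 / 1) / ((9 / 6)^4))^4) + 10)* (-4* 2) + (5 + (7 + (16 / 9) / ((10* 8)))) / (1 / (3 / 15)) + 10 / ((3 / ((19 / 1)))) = -60795275497 / 225862425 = -269.17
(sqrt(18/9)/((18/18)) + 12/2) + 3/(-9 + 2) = sqrt(2) + 39/7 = 6.99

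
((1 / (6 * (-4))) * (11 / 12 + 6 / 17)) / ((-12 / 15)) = 1295 / 19584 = 0.07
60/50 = 6/5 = 1.20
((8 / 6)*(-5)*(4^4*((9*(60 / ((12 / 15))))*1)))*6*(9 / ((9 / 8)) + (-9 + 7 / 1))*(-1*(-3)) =-124416000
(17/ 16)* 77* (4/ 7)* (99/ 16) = 18513/ 64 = 289.27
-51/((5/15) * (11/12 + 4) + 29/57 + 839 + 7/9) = -11628/191959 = -0.06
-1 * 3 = -3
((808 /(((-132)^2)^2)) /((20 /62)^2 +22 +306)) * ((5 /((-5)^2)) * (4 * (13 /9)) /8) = 1261793 /1076919490563840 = 0.00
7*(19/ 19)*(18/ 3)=42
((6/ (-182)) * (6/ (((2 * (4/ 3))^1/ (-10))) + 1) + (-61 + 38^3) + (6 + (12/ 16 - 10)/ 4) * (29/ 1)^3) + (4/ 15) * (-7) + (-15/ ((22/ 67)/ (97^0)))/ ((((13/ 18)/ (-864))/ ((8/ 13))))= 557085741781/ 3123120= 178374.75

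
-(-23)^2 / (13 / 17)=-8993 / 13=-691.77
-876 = -876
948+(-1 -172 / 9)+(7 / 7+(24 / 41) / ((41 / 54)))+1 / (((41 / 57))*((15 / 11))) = 70401241 / 75645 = 930.68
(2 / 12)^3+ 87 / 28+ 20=34945 / 1512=23.11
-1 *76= -76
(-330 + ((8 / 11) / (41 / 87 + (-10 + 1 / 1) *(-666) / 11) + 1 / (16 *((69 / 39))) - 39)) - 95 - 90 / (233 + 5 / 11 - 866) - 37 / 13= -4053818650766617 / 8686744100944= -466.67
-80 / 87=-0.92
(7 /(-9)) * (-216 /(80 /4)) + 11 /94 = 4003 /470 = 8.52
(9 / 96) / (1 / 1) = 3 / 32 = 0.09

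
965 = 965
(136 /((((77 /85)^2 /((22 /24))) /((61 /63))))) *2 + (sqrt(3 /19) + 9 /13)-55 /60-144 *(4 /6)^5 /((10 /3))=sqrt(57) /19 + 7635396997 /26486460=288.67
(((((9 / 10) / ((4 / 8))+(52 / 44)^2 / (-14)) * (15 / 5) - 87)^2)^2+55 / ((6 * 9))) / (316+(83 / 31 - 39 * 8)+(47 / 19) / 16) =3682419753801708977232413783 / 559193510658327496875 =6585233.35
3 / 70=0.04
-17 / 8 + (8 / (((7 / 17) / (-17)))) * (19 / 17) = -20791 / 56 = -371.27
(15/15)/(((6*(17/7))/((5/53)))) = 35/5406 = 0.01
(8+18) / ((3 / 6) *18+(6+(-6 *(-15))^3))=26 / 729015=0.00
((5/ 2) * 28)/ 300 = 7/ 30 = 0.23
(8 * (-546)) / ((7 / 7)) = -4368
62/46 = 31/23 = 1.35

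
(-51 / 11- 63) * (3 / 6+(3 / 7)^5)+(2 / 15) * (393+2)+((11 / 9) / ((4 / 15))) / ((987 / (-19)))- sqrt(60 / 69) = 5562530497 / 312811884- 2 * sqrt(115) / 23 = 16.85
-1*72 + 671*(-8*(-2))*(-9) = -96696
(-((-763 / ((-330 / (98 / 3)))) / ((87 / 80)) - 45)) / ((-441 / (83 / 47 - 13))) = -71696 / 115101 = -0.62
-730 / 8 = -365 / 4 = -91.25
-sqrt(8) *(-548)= 1096 *sqrt(2)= 1549.98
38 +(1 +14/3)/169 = 19283/507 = 38.03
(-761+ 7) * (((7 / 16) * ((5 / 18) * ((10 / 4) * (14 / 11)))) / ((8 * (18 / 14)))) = -28.35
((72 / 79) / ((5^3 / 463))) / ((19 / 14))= 466704 / 187625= 2.49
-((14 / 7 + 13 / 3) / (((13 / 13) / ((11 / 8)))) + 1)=-233 / 24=-9.71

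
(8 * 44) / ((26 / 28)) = 4928 / 13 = 379.08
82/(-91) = -82/91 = -0.90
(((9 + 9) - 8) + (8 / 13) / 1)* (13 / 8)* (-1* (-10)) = 345 / 2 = 172.50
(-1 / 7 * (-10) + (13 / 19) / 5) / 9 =347 / 1995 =0.17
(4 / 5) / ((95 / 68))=272 / 475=0.57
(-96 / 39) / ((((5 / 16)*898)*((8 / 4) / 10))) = -256 / 5837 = -0.04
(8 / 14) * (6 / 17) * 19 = 456 / 119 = 3.83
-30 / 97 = -0.31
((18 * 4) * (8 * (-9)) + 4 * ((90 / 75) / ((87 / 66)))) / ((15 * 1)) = -250384 / 725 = -345.36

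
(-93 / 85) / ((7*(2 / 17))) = -93 / 70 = -1.33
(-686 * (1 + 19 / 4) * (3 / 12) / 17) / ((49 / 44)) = -1771 / 34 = -52.09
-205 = -205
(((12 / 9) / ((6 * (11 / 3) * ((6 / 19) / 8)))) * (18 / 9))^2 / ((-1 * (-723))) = 0.01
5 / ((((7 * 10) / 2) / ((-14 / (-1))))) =2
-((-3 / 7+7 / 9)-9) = 545 / 63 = 8.65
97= 97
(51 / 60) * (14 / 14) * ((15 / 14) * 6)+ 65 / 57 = 10541 / 1596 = 6.60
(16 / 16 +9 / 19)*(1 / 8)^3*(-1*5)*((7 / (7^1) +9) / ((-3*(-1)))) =-175 / 3648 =-0.05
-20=-20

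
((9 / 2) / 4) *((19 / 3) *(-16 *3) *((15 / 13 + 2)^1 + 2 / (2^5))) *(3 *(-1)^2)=-343197 / 104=-3299.97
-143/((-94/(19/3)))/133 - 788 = -1555369/1974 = -787.93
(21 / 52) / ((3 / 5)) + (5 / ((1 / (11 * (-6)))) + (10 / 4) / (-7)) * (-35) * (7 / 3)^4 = 1443604085 / 4212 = 342736.01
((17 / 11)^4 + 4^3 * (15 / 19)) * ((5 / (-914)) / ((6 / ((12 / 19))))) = -78211295 / 2415428257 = -0.03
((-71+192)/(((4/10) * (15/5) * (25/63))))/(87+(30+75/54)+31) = 1.70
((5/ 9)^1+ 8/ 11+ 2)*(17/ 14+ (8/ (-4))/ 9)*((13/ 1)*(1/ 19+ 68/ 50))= 1288625/ 21546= 59.81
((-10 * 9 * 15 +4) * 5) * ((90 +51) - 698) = 3748610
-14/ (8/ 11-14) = 77/ 73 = 1.05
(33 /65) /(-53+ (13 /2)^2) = -0.05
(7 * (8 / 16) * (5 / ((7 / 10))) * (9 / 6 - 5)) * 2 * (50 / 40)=-875 / 4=-218.75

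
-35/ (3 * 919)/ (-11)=0.00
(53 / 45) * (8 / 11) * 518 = 219632 / 495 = 443.70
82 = 82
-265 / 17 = -15.59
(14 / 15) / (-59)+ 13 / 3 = 3821 / 885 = 4.32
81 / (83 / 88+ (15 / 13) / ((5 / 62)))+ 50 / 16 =1177487 / 139576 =8.44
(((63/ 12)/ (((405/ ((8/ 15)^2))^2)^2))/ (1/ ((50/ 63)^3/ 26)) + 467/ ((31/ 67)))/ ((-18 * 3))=-21373100529446531881328071/ 1143487177164290757093750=-18.69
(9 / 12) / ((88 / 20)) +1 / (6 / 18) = 279 / 88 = 3.17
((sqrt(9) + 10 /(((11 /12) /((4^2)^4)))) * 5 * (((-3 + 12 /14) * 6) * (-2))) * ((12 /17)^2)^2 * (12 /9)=1644456038400 /54043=30428659.37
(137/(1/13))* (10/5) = 3562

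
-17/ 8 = -2.12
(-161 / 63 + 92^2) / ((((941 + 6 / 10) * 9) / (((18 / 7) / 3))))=4945 / 5778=0.86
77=77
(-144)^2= 20736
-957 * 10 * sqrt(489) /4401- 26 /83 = -3190 * sqrt(489) /1467- 26 /83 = -48.40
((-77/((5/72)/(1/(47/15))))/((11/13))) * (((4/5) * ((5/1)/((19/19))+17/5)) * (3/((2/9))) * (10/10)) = -44579808/1175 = -37940.26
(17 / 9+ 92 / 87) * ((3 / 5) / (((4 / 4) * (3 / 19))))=14611 / 1305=11.20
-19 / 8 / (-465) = 19 / 3720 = 0.01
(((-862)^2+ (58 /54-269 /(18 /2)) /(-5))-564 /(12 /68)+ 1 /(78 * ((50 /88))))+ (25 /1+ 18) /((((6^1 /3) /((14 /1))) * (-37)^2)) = 8887847670467 /12012975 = 739854.01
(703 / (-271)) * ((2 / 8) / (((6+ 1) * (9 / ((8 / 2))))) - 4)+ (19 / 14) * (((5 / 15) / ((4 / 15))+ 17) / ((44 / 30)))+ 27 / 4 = 33.97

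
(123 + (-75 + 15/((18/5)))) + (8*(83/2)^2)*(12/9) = 110537/6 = 18422.83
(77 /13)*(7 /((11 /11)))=539 /13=41.46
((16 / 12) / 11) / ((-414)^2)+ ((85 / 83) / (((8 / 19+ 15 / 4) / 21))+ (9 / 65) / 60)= 249484856894161 / 48365461673100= 5.16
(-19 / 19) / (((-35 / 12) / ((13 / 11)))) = 156 / 385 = 0.41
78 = 78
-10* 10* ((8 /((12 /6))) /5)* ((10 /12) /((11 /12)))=-800 /11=-72.73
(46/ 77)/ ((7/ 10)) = 460/ 539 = 0.85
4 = 4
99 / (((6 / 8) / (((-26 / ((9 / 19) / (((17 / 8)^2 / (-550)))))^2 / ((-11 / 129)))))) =-219107905627 / 696960000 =-314.38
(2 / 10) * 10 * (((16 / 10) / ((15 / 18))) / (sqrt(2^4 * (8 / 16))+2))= 0.80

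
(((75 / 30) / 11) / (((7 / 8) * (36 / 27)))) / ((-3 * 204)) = -5 / 15708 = -0.00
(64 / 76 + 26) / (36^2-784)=255 / 4864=0.05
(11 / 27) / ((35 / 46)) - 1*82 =-76984 / 945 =-81.46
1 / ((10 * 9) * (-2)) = -1 / 180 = -0.01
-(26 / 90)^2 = -0.08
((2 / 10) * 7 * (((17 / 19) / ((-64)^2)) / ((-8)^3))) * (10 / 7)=-17 / 19922944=-0.00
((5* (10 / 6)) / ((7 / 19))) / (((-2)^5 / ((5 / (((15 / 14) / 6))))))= -475 / 24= -19.79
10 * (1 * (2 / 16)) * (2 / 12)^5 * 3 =0.00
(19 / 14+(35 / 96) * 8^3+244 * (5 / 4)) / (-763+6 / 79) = -1635853 / 2531382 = -0.65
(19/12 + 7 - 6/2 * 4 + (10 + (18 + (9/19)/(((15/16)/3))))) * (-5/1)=-29753/228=-130.50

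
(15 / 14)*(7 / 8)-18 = -273 / 16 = -17.06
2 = 2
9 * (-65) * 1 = -585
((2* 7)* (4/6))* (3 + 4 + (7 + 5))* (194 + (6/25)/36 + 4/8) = 7760816/225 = 34492.52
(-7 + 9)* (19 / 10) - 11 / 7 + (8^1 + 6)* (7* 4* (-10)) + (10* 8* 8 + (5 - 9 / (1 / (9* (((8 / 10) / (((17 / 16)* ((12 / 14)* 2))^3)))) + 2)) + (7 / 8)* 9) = -228134162341 / 69807080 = -3268.07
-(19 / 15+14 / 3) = -5.93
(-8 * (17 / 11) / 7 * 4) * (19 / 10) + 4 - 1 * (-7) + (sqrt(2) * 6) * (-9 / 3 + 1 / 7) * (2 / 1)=-240 * sqrt(2) / 7 - 933 / 385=-50.91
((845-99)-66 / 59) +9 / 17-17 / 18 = 13440595 / 18054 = 744.47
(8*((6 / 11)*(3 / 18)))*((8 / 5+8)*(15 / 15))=384 / 55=6.98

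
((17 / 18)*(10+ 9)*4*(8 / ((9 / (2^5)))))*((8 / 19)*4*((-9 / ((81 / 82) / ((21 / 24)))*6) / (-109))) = 1509.00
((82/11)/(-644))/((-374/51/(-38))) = -2337/38962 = -0.06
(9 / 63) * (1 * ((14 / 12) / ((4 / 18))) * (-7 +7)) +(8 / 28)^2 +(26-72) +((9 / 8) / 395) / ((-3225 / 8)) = -955406397 / 20806625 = -45.92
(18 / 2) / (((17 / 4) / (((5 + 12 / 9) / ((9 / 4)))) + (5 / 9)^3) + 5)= 1994544 / 1480691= 1.35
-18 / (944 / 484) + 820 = 95671 / 118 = 810.77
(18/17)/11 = 18/187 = 0.10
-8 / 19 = -0.42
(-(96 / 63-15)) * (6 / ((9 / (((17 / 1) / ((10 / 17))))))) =81787 / 315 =259.64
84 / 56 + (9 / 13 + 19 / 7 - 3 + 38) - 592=-100481 / 182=-552.09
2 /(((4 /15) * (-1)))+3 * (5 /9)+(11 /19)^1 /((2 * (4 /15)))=-2165 /456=-4.75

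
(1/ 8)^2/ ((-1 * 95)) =-1/ 6080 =-0.00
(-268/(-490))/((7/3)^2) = 1206/12005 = 0.10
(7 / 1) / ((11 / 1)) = 0.64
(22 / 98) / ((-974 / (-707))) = 1111 / 6818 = 0.16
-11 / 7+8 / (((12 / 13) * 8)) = -41 / 84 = -0.49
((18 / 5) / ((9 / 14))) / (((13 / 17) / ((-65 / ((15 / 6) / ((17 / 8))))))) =-2023 / 5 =-404.60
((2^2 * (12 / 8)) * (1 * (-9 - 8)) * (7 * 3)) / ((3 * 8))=-357 / 4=-89.25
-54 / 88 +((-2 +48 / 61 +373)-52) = 856661 / 2684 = 319.17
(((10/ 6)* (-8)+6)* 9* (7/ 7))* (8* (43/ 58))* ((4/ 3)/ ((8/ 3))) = -5676/ 29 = -195.72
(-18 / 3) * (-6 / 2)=18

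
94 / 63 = 1.49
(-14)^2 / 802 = 98 / 401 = 0.24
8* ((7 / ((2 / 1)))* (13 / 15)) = 364 / 15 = 24.27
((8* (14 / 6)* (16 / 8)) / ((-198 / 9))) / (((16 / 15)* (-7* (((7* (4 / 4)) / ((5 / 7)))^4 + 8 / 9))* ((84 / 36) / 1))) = 84375 / 7990784186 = 0.00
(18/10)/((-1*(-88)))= 9/440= 0.02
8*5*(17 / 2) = 340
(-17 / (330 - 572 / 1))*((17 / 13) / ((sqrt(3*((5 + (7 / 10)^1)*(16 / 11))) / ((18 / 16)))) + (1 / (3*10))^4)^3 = 18698350236437299 / 825925212684000000000000 + 35319106003809083*sqrt(2090) / 895488735398400000000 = 0.00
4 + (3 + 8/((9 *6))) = 193/27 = 7.15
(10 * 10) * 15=1500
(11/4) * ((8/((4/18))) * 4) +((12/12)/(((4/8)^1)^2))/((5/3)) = 1992/5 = 398.40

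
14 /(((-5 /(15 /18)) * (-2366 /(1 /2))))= 1 /2028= 0.00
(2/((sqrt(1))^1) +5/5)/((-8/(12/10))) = -9/20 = -0.45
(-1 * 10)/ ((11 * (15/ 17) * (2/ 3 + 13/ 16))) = -544/ 781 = -0.70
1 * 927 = 927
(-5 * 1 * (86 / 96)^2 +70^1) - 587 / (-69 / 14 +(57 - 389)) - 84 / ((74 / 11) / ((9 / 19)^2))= 9425164434523 / 145163448576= 64.93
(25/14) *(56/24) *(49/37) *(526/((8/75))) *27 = 217468125/296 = 734689.61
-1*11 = -11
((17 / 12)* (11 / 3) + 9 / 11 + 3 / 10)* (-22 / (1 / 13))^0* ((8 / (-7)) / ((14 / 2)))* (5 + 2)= -24998 / 3465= -7.21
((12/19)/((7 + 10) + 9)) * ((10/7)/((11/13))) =60/1463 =0.04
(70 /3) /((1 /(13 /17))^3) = 153790 /14739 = 10.43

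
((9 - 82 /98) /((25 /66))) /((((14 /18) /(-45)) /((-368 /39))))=52462080 /4459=11765.44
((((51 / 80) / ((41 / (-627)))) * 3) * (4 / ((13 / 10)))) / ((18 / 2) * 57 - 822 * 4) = 31977 / 986050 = 0.03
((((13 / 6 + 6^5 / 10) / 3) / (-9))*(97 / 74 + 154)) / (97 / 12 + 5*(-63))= 29872861 / 2044065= 14.61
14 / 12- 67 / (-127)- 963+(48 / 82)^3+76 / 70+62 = -1650670328129 / 1838123070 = -898.02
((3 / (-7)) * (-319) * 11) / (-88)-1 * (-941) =51739 / 56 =923.91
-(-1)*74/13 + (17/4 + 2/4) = 543/52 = 10.44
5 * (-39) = -195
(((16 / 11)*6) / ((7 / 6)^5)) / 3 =248832 / 184877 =1.35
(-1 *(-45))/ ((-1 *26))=-45/ 26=-1.73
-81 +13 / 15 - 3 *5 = -1427 / 15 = -95.13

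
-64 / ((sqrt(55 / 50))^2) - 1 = -651 / 11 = -59.18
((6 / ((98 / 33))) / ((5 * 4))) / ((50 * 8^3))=99 / 25088000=0.00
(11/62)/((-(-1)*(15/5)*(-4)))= -11/744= -0.01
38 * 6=228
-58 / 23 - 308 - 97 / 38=-273627 / 874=-313.07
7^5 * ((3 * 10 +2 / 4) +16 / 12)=3210137 / 6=535022.83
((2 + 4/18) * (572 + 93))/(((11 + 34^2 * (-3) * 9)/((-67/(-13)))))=-891100/3650517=-0.24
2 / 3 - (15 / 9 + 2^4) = -17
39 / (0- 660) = -13 / 220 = -0.06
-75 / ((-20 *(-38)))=-15 / 152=-0.10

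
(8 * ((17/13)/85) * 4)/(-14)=-16/455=-0.04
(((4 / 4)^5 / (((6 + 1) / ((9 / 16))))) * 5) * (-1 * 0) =0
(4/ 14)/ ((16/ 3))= 3/ 56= 0.05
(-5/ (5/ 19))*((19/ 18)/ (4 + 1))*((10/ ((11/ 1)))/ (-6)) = 361/ 594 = 0.61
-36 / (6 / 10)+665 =605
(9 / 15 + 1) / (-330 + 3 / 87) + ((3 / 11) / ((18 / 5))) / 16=-5767 / 50524320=-0.00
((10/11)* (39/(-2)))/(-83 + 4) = 195/869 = 0.22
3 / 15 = 1 / 5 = 0.20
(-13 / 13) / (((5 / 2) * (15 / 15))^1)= -2 / 5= -0.40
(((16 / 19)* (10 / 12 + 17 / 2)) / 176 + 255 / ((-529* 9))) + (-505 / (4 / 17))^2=24445775047427 / 5306928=4606389.05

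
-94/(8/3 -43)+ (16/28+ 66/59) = 200924/49973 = 4.02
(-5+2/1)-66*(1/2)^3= -45/4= -11.25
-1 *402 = -402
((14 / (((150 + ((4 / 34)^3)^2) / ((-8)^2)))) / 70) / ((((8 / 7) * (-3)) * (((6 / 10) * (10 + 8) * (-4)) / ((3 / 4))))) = 168962983 / 391028624712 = 0.00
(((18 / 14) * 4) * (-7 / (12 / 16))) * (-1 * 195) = 9360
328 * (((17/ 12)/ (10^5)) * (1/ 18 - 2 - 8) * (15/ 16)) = -124763/ 2880000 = -0.04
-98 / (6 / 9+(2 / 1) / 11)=-231 / 2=-115.50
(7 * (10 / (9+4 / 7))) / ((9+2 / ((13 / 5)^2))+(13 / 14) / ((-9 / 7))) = 1490580 / 1747427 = 0.85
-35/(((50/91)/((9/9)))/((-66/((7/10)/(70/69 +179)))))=24866842/23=1081167.04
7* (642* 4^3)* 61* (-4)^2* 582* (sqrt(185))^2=30224391966720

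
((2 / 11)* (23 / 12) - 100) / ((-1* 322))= 6577 / 21252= 0.31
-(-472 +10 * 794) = -7468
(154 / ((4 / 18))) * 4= 2772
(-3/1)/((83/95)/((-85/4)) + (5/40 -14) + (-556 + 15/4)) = 193800/36574331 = 0.01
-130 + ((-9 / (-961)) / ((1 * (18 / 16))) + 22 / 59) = -7349256 / 56699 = -129.62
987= 987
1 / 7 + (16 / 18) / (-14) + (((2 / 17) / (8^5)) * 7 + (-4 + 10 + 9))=264602041 / 17547264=15.08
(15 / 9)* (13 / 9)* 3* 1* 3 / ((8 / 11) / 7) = 5005 / 24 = 208.54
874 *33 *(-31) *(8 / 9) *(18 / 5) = -14305632 / 5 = -2861126.40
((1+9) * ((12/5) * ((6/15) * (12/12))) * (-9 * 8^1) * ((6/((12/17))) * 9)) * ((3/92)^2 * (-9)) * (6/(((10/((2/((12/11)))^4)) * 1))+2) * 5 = 234983673/10580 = 22210.18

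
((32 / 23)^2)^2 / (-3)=-1048576 / 839523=-1.25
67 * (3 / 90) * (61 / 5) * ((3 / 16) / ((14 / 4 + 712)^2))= 4087 / 409552200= 0.00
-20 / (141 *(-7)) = 20 / 987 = 0.02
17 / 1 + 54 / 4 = 61 / 2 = 30.50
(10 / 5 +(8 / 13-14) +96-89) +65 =788 / 13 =60.62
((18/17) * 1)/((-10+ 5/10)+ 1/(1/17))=12/85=0.14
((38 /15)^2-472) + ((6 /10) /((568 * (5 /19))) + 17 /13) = -154267807 /332280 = -464.27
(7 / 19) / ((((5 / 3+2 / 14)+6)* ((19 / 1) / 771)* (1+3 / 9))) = 340011 / 236816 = 1.44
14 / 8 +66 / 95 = 929 / 380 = 2.44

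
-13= -13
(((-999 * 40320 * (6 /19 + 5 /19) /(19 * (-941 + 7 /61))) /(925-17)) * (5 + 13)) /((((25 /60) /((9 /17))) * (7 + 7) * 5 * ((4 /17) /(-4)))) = -93824609472 /11758165295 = -7.98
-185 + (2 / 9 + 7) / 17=-28240 / 153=-184.58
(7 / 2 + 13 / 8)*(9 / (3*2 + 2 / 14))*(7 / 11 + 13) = 193725 / 1892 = 102.39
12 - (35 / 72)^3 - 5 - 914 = -338578811 / 373248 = -907.11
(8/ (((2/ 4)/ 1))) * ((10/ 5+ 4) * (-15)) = -1440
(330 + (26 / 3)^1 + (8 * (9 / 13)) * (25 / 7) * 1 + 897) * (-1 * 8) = -2741896 / 273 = -10043.58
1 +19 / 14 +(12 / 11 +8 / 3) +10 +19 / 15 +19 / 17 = 726457 / 39270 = 18.50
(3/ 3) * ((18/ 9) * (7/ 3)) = 14/ 3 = 4.67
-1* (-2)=2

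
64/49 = 1.31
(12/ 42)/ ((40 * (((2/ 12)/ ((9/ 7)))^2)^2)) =2125764/ 84035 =25.30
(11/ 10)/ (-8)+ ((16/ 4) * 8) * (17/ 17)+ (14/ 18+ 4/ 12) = 23741/ 720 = 32.97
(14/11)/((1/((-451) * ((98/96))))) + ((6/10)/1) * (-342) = -94939/120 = -791.16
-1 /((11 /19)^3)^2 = -47045881 /1771561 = -26.56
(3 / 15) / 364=0.00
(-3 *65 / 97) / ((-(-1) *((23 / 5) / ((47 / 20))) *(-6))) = 3055 / 17848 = 0.17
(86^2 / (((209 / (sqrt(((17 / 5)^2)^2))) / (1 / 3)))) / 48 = 534361 / 188100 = 2.84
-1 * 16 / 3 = -16 / 3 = -5.33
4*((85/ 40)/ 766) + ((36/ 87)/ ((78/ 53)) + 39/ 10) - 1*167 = -470159437/ 2887820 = -162.81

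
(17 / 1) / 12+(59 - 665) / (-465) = 5059 / 1860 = 2.72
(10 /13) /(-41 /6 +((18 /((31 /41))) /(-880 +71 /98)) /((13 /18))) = -53424780 /477193793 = -0.11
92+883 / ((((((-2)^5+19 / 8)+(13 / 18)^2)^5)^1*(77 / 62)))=16899415904642740742349988 / 183689371300481543289023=92.00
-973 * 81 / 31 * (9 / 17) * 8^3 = -363170304 / 527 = -689127.71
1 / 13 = 0.08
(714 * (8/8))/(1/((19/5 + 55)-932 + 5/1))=-3099474/5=-619894.80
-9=-9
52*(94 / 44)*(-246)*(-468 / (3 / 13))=609641136 / 11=55421921.45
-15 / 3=-5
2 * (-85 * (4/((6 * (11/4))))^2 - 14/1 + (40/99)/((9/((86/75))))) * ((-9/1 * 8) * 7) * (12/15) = 1247698816/81675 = 15276.39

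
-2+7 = 5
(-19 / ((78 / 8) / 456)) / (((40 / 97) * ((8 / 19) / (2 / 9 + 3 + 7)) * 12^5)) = -15302429 / 72783360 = -0.21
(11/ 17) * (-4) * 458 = -20152/ 17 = -1185.41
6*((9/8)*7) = 189/4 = 47.25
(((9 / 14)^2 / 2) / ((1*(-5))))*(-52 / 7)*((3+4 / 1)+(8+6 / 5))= 85293 / 17150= 4.97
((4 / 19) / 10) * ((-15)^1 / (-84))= 1 / 266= 0.00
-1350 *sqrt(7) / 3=-450 *sqrt(7)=-1190.59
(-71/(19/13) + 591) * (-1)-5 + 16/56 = -72769/133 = -547.14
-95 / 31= -3.06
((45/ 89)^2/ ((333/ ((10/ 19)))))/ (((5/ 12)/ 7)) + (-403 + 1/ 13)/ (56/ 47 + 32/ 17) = -11651856433803/ 88894943332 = -131.07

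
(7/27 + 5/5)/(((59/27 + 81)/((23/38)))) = 391/42674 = 0.01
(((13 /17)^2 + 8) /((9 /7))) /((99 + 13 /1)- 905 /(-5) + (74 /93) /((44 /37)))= 0.02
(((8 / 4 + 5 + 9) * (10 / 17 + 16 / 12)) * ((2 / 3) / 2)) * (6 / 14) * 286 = 64064 / 51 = 1256.16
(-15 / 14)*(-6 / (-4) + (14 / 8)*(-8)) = 13.39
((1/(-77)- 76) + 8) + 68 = -1/77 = -0.01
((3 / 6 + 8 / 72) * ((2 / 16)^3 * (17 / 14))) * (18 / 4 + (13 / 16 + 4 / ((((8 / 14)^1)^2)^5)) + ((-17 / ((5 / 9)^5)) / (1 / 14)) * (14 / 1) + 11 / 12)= -89.68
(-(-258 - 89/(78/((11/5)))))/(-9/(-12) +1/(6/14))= 203198/2405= 84.49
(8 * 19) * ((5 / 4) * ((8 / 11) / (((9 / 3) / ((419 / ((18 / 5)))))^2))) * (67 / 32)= 27936144125 / 64152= 435468.02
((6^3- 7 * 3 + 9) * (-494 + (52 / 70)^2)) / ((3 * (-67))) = 613496 / 1225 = 500.81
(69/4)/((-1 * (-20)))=69/80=0.86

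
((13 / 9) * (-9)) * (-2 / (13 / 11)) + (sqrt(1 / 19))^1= 22.23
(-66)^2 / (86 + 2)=99 / 2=49.50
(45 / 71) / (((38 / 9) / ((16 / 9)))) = 360 / 1349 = 0.27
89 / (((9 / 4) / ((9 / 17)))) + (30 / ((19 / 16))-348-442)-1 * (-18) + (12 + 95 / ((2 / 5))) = -307687 / 646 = -476.30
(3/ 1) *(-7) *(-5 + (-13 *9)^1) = 2562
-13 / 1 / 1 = -13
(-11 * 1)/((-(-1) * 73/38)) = -418/73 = -5.73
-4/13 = -0.31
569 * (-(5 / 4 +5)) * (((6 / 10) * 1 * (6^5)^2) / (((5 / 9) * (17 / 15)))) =-3483531982080 / 17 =-204913646004.71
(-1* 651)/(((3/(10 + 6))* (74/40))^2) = -22220800/4107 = -5410.47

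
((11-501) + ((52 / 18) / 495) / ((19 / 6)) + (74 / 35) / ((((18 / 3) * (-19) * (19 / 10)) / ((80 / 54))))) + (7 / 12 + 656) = 7500869197 / 45031140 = 166.57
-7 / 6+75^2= 5623.83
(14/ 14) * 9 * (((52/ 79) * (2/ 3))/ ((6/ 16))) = 832/ 79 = 10.53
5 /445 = 1 /89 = 0.01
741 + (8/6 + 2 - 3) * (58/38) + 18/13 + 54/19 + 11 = 560741/741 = 756.74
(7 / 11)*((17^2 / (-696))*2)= -2023 / 3828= -0.53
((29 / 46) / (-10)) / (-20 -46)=29 / 30360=0.00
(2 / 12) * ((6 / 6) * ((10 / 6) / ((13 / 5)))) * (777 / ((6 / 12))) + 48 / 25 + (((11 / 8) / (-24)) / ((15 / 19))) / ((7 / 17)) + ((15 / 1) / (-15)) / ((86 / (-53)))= 168.39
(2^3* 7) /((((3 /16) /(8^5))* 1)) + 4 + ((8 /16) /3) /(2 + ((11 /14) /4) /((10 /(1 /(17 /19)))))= 188384446540 /19249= 9786713.42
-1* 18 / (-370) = 0.05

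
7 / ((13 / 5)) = 35 / 13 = 2.69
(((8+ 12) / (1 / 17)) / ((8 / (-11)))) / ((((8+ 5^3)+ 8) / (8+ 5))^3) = -2054195 / 5606442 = -0.37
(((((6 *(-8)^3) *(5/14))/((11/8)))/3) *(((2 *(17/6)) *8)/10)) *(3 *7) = -25320.73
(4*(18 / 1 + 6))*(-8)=-768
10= 10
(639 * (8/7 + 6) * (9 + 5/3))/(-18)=-56800/21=-2704.76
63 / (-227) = -63 / 227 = -0.28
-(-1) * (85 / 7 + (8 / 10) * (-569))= -15507 / 35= -443.06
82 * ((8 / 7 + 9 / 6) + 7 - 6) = 298.71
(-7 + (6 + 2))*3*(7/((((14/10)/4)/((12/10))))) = 72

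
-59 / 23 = -2.57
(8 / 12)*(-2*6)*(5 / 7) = -40 / 7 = -5.71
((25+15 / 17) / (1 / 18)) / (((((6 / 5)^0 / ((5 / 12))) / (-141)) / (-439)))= 204266700 / 17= 12015688.24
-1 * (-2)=2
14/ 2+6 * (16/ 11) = 15.73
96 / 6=16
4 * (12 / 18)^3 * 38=1216 / 27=45.04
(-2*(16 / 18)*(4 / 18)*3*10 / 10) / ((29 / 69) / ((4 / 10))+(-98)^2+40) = -1472 / 11979153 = -0.00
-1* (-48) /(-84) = -0.57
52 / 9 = 5.78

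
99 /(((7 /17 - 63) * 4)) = -1683 /4256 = -0.40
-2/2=-1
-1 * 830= -830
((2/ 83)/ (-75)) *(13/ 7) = -26/ 43575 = -0.00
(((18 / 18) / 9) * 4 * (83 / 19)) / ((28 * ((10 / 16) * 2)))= 332 / 5985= 0.06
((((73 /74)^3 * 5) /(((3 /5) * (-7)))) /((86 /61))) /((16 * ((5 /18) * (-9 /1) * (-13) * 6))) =-118650185 /456664755456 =-0.00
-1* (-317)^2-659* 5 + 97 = -103687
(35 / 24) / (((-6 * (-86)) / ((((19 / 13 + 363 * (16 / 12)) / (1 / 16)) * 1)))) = 220885 / 10062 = 21.95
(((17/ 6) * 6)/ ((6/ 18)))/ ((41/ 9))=459/ 41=11.20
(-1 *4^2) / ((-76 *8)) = 1 / 38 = 0.03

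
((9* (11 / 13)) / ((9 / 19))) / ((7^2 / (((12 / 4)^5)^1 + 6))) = 52041 / 637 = 81.70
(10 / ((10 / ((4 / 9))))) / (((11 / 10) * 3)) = 40 / 297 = 0.13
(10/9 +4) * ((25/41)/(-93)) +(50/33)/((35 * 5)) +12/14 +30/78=41802295/34351317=1.22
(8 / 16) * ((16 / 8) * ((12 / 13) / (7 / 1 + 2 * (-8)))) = -4 / 39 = -0.10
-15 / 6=-5 / 2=-2.50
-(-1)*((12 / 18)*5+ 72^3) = 373251.33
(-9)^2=81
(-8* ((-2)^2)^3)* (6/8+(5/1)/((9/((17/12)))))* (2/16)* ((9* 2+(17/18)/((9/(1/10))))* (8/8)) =-19373528/10935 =-1771.70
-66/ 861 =-0.08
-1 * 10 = -10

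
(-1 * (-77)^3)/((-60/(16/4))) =-456533/15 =-30435.53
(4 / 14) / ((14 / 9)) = 9 / 49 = 0.18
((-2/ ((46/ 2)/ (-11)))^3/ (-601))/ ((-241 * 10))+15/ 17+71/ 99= 23720303776912/ 14829589961505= 1.60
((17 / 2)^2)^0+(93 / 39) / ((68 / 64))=717 / 221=3.24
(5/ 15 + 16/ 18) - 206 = -1843/ 9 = -204.78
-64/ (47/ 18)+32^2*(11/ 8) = 65024/ 47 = 1383.49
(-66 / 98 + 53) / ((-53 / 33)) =-84612 / 2597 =-32.58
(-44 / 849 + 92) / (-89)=-78064 / 75561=-1.03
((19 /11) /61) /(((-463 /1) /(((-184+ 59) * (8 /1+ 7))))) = 35625 /310673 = 0.11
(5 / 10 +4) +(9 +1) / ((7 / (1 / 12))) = 97 / 21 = 4.62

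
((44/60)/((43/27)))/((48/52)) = 0.50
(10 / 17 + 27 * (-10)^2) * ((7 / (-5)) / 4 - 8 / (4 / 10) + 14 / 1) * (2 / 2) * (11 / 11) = -583057 / 34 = -17148.74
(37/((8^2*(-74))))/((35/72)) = -0.02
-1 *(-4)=4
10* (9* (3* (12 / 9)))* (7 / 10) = 252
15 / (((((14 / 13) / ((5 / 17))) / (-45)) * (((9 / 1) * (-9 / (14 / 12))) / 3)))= 1625 / 204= 7.97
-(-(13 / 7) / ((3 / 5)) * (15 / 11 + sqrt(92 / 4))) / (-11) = -1.73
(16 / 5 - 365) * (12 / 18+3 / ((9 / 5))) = -4221 / 5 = -844.20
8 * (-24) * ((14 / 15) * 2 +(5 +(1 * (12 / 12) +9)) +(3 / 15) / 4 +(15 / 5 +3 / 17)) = -65584 / 17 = -3857.88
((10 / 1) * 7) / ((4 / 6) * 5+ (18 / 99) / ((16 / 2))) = 9240 / 443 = 20.86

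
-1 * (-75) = 75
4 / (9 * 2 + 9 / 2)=8 / 45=0.18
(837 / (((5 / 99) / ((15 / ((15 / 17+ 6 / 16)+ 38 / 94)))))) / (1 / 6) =9533885328 / 10621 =897644.79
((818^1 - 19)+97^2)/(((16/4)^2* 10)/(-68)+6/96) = -2776576/623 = -4456.78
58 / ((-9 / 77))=-4466 / 9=-496.22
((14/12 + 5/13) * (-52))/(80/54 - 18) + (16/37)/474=9551225/1955487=4.88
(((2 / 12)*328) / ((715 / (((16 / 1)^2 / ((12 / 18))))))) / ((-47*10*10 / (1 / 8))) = -656 / 840125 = -0.00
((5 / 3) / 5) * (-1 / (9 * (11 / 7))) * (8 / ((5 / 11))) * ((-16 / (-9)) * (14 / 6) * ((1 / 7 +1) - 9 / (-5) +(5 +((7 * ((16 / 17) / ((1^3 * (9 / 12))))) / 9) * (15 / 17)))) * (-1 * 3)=718124288 / 15801075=45.45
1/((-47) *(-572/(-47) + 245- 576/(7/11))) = 7/213183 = 0.00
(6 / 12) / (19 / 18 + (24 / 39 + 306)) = 117 / 71995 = 0.00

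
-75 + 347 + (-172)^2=29856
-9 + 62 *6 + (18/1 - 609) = -228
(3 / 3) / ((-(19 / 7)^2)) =-0.14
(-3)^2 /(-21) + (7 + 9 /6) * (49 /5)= 5801 /70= 82.87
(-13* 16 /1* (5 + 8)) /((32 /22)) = -1859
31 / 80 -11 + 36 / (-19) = -19011 / 1520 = -12.51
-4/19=-0.21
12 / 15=4 / 5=0.80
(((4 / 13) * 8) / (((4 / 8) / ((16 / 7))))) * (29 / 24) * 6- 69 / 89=654457 / 8099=80.81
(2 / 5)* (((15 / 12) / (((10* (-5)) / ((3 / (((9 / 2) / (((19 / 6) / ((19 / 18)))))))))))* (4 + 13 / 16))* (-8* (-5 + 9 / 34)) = -12397 / 3400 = -3.65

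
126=126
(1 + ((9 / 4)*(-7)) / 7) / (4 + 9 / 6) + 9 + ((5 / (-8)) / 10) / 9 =13885 / 1584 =8.77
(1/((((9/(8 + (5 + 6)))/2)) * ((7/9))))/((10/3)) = 57/35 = 1.63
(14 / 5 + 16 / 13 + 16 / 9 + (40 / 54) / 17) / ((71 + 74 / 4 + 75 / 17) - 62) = 349196 / 1904175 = 0.18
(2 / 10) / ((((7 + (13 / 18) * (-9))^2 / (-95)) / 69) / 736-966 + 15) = -3859584 / 18352321921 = -0.00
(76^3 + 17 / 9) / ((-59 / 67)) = -264703667 / 531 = -498500.31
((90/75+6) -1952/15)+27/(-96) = -59143/480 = -123.21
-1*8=-8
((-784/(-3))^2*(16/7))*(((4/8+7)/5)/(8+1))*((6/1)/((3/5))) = 260171.85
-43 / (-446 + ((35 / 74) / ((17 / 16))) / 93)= 2515371 / 26089382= 0.10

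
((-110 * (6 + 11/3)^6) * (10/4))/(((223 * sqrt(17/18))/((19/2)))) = -3107951852225 * sqrt(34)/1842426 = -9836117.02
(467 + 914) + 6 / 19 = 26245 / 19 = 1381.32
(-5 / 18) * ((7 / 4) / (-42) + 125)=-14995 / 432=-34.71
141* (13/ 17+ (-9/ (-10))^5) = 324840453/ 1700000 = 191.08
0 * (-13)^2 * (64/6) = 0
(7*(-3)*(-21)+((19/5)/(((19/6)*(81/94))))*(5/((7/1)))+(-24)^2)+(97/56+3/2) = 220585/216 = 1021.23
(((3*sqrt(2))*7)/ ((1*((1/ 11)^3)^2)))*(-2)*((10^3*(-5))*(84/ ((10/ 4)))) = 12500134416000*sqrt(2) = 17677859622593.89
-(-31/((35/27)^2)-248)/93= 10529/3675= 2.87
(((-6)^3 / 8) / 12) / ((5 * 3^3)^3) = -1 / 1093500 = -0.00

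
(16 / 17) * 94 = 1504 / 17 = 88.47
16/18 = 8/9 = 0.89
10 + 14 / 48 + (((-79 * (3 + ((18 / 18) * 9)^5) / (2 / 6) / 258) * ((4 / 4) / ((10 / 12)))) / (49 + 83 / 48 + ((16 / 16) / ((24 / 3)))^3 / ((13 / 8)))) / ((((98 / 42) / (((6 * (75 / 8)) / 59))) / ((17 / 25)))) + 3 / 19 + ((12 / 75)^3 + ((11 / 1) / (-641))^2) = -325452841081110596376821 / 940446281756695875000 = -346.06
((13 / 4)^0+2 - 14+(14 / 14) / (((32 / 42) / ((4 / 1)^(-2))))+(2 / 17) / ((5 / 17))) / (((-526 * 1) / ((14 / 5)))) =0.06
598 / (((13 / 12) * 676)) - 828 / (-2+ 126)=-30705 / 5239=-5.86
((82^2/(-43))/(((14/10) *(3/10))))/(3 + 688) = -336200/623973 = -0.54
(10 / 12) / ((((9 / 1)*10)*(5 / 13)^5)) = 371293 / 337500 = 1.10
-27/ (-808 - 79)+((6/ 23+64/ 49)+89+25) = 115556857/ 999649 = 115.60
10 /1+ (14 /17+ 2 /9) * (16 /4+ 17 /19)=14650 /969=15.12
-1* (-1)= 1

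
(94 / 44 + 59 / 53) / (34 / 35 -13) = -315 / 1166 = -0.27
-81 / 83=-0.98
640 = 640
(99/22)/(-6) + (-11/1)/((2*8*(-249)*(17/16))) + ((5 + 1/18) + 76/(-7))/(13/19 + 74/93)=-482229091/103313420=-4.67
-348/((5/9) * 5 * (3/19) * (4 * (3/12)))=-19836/25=-793.44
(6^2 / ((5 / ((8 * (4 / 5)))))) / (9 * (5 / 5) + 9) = 64 / 25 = 2.56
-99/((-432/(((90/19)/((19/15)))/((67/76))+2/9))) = 281303/274968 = 1.02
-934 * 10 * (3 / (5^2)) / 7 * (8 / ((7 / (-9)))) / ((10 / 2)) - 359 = -36287 / 1225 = -29.62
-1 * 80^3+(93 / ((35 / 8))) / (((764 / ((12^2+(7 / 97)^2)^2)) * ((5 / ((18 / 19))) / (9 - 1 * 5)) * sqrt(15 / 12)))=-512000+1966884061032864 * sqrt(5) / 11244546626215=-511608.87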